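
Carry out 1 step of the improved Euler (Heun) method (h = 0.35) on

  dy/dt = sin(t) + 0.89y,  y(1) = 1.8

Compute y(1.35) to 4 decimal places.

Heun: k1 = f(t_n, y_n); k2 = f(t_n + h, y_n + h·k1); y_{n+1} = y_n + (h/2)·(k1 + k2).
t=1.000000, y=1.800000:
  k1 = f(1.000000, 1.800000) = 2.443471
  k2 = f(1.350000, 2.655215) = 3.338865
  y ← 1.800000 + (0.35/2)·(2.443471 + 3.338865) = 2.811909
y(1.35) ≈ 2.8119

2.8119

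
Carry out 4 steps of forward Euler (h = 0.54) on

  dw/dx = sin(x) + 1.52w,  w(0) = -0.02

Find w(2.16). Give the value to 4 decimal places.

2.1071

Euler: w_{n+1} = w_n + h·f(x_n, w_n).
x=0.000000, w=-0.020000: f=-0.030400 → w ← -0.020000 + 0.54·(-0.030400) = -0.036416
x=0.540000, w=-0.036416: f=0.458784 → w ← -0.036416 + 0.54·0.458784 = 0.211327
x=1.080000, w=0.211327: f=1.203175 → w ← 0.211327 + 0.54·1.203175 = 0.861042
x=1.620000, w=0.861042: f=2.307573 → w ← 0.861042 + 0.54·2.307573 = 2.107131
w(2.16) ≈ 2.1071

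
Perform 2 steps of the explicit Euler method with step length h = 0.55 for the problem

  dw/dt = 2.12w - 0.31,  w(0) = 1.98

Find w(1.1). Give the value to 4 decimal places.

Euler: w_{n+1} = w_n + h·f(t_n, w_n).
t=0.000000, w=1.980000: f=3.887600 → w ← 1.980000 + 0.55·3.887600 = 4.118180
t=0.550000, w=4.118180: f=8.420542 → w ← 4.118180 + 0.55·8.420542 = 8.749478
w(1.1) ≈ 8.7495

8.7495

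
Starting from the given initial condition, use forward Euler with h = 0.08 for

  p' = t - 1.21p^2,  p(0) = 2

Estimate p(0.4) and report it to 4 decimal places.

0.9921

Euler: p_{n+1} = p_n + h·f(t_n, p_n).
t=0.000000, p=2.000000: f=-4.840000 → p ← 2.000000 + 0.08·(-4.840000) = 1.612800
t=0.080000, p=1.612800: f=-3.067360 → p ← 1.612800 + 0.08·(-3.067360) = 1.367411
t=0.160000, p=1.367411: f=-2.102474 → p ← 1.367411 + 0.08·(-2.102474) = 1.199213
t=0.240000, p=1.199213: f=-1.500116 → p ← 1.199213 + 0.08·(-1.500116) = 1.079204
t=0.320000, p=1.079204: f=-1.089264 → p ← 1.079204 + 0.08·(-1.089264) = 0.992063
p(0.4) ≈ 0.9921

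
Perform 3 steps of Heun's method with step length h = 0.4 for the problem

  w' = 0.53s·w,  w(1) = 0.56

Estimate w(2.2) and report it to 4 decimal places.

1.5207

Heun: k1 = f(s_n, w_n); k2 = f(s_n + h, w_n + h·k1); w_{n+1} = w_n + (h/2)·(k1 + k2).
s=1.000000, w=0.560000:
  k1 = f(1.000000, 0.560000) = 0.296800
  k2 = f(1.400000, 0.678720) = 0.503610
  w ← 0.560000 + (0.4/2)·(0.296800 + 0.503610) = 0.720082
s=1.400000, w=0.720082:
  k1 = f(1.400000, 0.720082) = 0.534301
  k2 = f(1.800000, 0.933802) = 0.890847
  w ← 0.720082 + (0.4/2)·(0.534301 + 0.890847) = 1.005112
s=1.800000, w=1.005112:
  k1 = f(1.800000, 1.005112) = 0.958877
  k2 = f(2.200000, 1.388662) = 1.619180
  w ← 1.005112 + (0.4/2)·(0.958877 + 1.619180) = 1.520723
w(2.2) ≈ 1.5207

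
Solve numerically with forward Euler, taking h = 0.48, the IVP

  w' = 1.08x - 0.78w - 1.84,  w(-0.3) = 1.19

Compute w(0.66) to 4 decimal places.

Euler: w_{n+1} = w_n + h·f(x_n, w_n).
x=-0.300000, w=1.190000: f=-3.092200 → w ← 1.190000 + 0.48·(-3.092200) = -0.294256
x=0.180000, w=-0.294256: f=-1.416080 → w ← -0.294256 + 0.48·(-1.416080) = -0.973975
w(0.66) ≈ -0.9740

-0.9740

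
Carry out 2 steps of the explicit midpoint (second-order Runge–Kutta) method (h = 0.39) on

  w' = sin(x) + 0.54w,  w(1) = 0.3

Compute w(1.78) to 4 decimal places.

1.3761

Midpoint: k1 = f(x_n, w_n); k2 = f(x_n + h/2, w_n + (h/2)·k1); w_{n+1} = w_n + h·k2.
x=1.000000, w=0.300000:
  k1 = f(1.000000, 0.300000) = 1.003471
  k2 = f(1.195000, 0.495677) = 1.197881
  w ← 0.300000 + 0.39·1.197881 = 0.767174
x=1.390000, w=0.767174:
  k1 = f(1.390000, 0.767174) = 1.397975
  k2 = f(1.585000, 1.039779) = 1.561380
  w ← 0.767174 + 0.39·1.561380 = 1.376112
w(1.78) ≈ 1.3761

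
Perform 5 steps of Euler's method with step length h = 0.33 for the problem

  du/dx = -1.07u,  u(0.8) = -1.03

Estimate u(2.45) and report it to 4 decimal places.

Euler: u_{n+1} = u_n + h·f(x_n, u_n).
x=0.800000, u=-1.030000: f=1.102100 → u ← -1.030000 + 0.33·1.102100 = -0.666307
x=1.130000, u=-0.666307: f=0.712948 → u ← -0.666307 + 0.33·0.712948 = -0.431034
x=1.460000, u=-0.431034: f=0.461206 → u ← -0.431034 + 0.33·0.461206 = -0.278836
x=1.790000, u=-0.278836: f=0.298354 → u ← -0.278836 + 0.33·0.298354 = -0.180379
x=2.120000, u=-0.180379: f=0.193005 → u ← -0.180379 + 0.33·0.193005 = -0.116687
u(2.45) ≈ -0.1167

-0.1167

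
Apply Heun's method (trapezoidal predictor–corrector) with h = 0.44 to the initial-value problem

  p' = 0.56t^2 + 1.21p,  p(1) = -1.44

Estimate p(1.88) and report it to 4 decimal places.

-2.4652

Heun: k1 = f(t_n, p_n); k2 = f(t_n + h, p_n + h·k1); p_{n+1} = p_n + (h/2)·(k1 + k2).
t=1.000000, p=-1.440000:
  k1 = f(1.000000, -1.440000) = -1.182400
  k2 = f(1.440000, -1.960256) = -1.210694
  p ← -1.440000 + (0.44/2)·(-1.182400 + (-1.210694)) = -1.966481
t=1.440000, p=-1.966481:
  k1 = f(1.440000, -1.966481) = -1.218226
  k2 = f(1.880000, -2.502500) = -1.048761
  p ← -1.966481 + (0.44/2)·(-1.218226 + (-1.048761)) = -2.465218
p(1.88) ≈ -2.4652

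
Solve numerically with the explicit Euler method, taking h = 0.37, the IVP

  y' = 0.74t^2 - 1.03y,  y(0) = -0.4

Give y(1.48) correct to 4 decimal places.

0.3858

Euler: y_{n+1} = y_n + h·f(t_n, y_n).
t=0.000000, y=-0.400000: f=0.412000 → y ← -0.400000 + 0.37·0.412000 = -0.247560
t=0.370000, y=-0.247560: f=0.356293 → y ← -0.247560 + 0.37·0.356293 = -0.115732
t=0.740000, y=-0.115732: f=0.524428 → y ← -0.115732 + 0.37·0.524428 = 0.078307
t=1.110000, y=0.078307: f=0.831098 → y ← 0.078307 + 0.37·0.831098 = 0.385813
y(1.48) ≈ 0.3858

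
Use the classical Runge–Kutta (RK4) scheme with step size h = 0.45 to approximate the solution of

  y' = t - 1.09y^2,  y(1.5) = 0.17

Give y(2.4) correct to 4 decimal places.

RK4: k1 = f(t_n, y_n); k2 = f(t_n + h/2, y_n + (h/2)·k1); k3 = f(t_n + h/2, y_n + (h/2)·k2); k4 = f(t_n + h, y_n + h·k3); y_{n+1} = y_n + (h/6)·(k1 + 2k2 + 2k3 + k4).
t=1.500000, y=0.170000:
  k1 = f(1.500000, 0.170000) = 1.468499
  k2 = f(1.725000, 0.500412) = 1.452050
  k3 = f(1.725000, 0.496711) = 1.456073
  k4 = f(1.950000, 0.825233) = 1.207700
  y ← 0.170000 + (0.45/6)·(k1 + 2k2 + 2k3 + k4) = 0.806933
t=1.950000, y=0.806933:
  k1 = f(1.950000, 0.806933) = 1.240256
  k2 = f(2.175000, 1.085991) = 0.889480
  k3 = f(2.175000, 1.007066) = 1.069541
  k4 = f(2.400000, 1.288227) = 0.591114
  y ← 0.806933 + (0.45/6)·(k1 + 2k2 + 2k3 + k4) = 1.238139
y(2.4) ≈ 1.2381

1.2381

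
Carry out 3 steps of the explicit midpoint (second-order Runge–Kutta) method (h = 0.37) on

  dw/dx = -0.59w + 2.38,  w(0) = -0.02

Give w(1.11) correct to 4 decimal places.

Midpoint: k1 = f(x_n, w_n); k2 = f(x_n + h/2, w_n + (h/2)·k1); w_{n+1} = w_n + h·k2.
x=0.000000, w=-0.020000:
  k1 = f(0.000000, -0.020000) = 2.391800
  k2 = f(0.185000, 0.422483) = 2.130735
  w ← -0.020000 + 0.37·2.130735 = 0.768372
x=0.370000, w=0.768372:
  k1 = f(0.370000, 0.768372) = 1.926661
  k2 = f(0.555000, 1.124804) = 1.716366
  w ← 0.768372 + 0.37·1.716366 = 1.403427
x=0.740000, w=1.403427:
  k1 = f(0.740000, 1.403427) = 1.551978
  k2 = f(0.925000, 1.690543) = 1.382580
  w ← 1.403427 + 0.37·1.382580 = 1.914982
w(1.11) ≈ 1.9150

1.9150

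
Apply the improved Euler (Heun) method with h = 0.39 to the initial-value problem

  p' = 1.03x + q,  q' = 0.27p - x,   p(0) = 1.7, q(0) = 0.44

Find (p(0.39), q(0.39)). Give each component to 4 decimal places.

1.9848, 0.5520

Heun on (p,q): k1 = f(x_n, state_n); k2 = f(x_n + h, state_n + h·k1); state_{n+1} = state_n + (h/2)·(k1 + k2).
0.000000: (1.700000, 0.440000)
  k1 = (0.440000, 0.459000)
  predictor → (1.871600, 0.619010)
  k2 = (1.020710, 0.115332)
  → (1.984838, 0.551995)
(p(0.39), q(0.39)) ≈ (1.9848, 0.5520)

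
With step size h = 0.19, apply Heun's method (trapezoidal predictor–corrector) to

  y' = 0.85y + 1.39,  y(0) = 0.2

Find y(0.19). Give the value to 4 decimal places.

0.5203

Heun: k1 = f(t_n, y_n); k2 = f(t_n + h, y_n + h·k1); y_{n+1} = y_n + (h/2)·(k1 + k2).
t=0.000000, y=0.200000:
  k1 = f(0.000000, 0.200000) = 1.560000
  k2 = f(0.190000, 0.496400) = 1.811940
  y ← 0.200000 + (0.19/2)·(1.560000 + 1.811940) = 0.520334
y(0.19) ≈ 0.5203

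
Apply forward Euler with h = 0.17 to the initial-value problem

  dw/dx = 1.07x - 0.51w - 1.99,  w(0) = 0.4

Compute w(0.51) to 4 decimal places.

-0.5346

Euler: w_{n+1} = w_n + h·f(x_n, w_n).
x=0.000000, w=0.400000: f=-2.194000 → w ← 0.400000 + 0.17·(-2.194000) = 0.027020
x=0.170000, w=0.027020: f=-1.821880 → w ← 0.027020 + 0.17·(-1.821880) = -0.282700
x=0.340000, w=-0.282700: f=-1.482023 → w ← -0.282700 + 0.17·(-1.482023) = -0.534644
w(0.51) ≈ -0.5346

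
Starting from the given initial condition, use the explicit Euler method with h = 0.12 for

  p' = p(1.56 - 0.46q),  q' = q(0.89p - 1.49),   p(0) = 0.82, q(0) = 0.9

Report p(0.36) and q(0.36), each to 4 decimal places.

Euler on (p,q): p_{n+1} = p_n + h·p', q_{n+1} = q_n + h·q'.
0.000000: (0.820000, 0.900000); f=(0.939720, -0.684180) → (0.932766, 0.817898)
0.120000: (0.932766, 0.817898); f=(1.104178, -0.539680) → (1.065268, 0.753137)
0.240000: (1.065268, 0.753137); f=(1.292763, -0.408134) → (1.220399, 0.704161)
(p(0.36), q(0.36)) ≈ (1.2204, 0.7042)

1.2204, 0.7042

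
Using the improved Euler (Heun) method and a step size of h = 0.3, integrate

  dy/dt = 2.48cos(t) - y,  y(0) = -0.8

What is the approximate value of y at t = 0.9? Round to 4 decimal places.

Heun: k1 = f(t_n, y_n); k2 = f(t_n + h, y_n + h·k1); y_{n+1} = y_n + (h/2)·(k1 + k2).
t=0.000000, y=-0.800000:
  k1 = f(0.000000, -0.800000) = 3.280000
  k2 = f(0.300000, 0.184000) = 2.185234
  y ← -0.800000 + (0.3/2)·(3.280000 + 2.185234) = 0.019785
t=0.300000, y=0.019785:
  k1 = f(0.300000, 0.019785) = 2.349449
  k2 = f(0.600000, 0.724620) = 1.322212
  y ← 0.019785 + (0.3/2)·(2.349449 + 1.322212) = 0.570534
t=0.600000, y=0.570534:
  k1 = f(0.600000, 0.570534) = 1.476298
  k2 = f(0.900000, 1.013424) = 0.528169
  y ← 0.570534 + (0.3/2)·(1.476298 + 0.528169) = 0.871204
y(0.9) ≈ 0.8712

0.8712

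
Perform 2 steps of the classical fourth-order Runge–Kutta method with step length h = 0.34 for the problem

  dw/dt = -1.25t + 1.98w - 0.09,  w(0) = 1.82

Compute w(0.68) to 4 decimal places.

6.3813

RK4: k1 = f(t_n, w_n); k2 = f(t_n + h/2, w_n + (h/2)·k1); k3 = f(t_n + h/2, w_n + (h/2)·k2); k4 = f(t_n + h, w_n + h·k3); w_{n+1} = w_n + (h/6)·(k1 + 2k2 + 2k3 + k4).
t=0.000000, w=1.820000:
  k1 = f(0.000000, 1.820000) = 3.513600
  k2 = f(0.170000, 2.417312) = 4.483778
  k3 = f(0.170000, 2.582242) = 4.810340
  k4 = f(0.340000, 3.455515) = 6.326921
  w ← 1.820000 + (0.34/6)·(k1 + 2k2 + 2k3 + k4) = 3.430963
t=0.340000, w=3.430963:
  k1 = f(0.340000, 3.430963) = 6.278306
  k2 = f(0.510000, 4.498275) = 8.179084
  k3 = f(0.510000, 4.821407) = 8.818886
  k4 = f(0.680000, 6.429384) = 11.790180
  w ← 3.430963 + (0.34/6)·(k1 + 2k2 + 2k3 + k4) = 6.381280
w(0.68) ≈ 6.3813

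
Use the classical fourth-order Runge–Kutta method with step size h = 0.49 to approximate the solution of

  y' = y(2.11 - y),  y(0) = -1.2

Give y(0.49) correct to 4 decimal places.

RK4: k1 = f(t_n, y_n); k2 = f(t_n + h/2, y_n + (h/2)·k1); k3 = f(t_n + h/2, y_n + (h/2)·k2); k4 = f(t_n + h, y_n + h·k3); y_{n+1} = y_n + (h/6)·(k1 + 2k2 + 2k3 + k4).
t=0.000000, y=-1.200000:
  k1 = f(0.000000, -1.200000) = -3.972000
  k2 = f(0.245000, -2.173140) = -9.307863
  k3 = f(0.245000, -3.480426) = -19.457068
  k4 = f(0.490000, -10.733963) = -137.866627
  y ← -1.200000 + (0.49/6)·(k1 + 2k2 + 2k3 + k4) = -17.481760
y(0.49) ≈ -17.4818

-17.4818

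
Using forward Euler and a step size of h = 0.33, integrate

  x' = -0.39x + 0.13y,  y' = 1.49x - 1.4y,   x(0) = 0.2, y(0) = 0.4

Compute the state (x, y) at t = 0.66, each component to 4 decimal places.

Euler on (x,y): x_{n+1} = x_n + h·x', y_{n+1} = y_n + h·y'.
0.000000: (0.200000, 0.400000); f=(-0.026000, -0.262000) → (0.191420, 0.313540)
0.330000: (0.191420, 0.313540); f=(-0.033894, -0.153740) → (0.180235, 0.262806)
(x(0.66), y(0.66)) ≈ (0.1802, 0.2628)

0.1802, 0.2628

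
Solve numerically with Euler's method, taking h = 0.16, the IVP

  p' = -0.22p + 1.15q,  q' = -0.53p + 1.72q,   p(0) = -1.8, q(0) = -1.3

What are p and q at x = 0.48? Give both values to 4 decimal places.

-2.4287, -2.0487

Euler on (p,q): p_{n+1} = p_n + h·p', q_{n+1} = q_n + h·q'.
0.000000: (-1.800000, -1.300000); f=(-1.099000, -1.282000) → (-1.975840, -1.505120)
0.160000: (-1.975840, -1.505120); f=(-1.296203, -1.541611) → (-2.183233, -1.751778)
0.320000: (-2.183233, -1.751778); f=(-1.534233, -1.855945) → (-2.428710, -2.048729)
(p(0.48), q(0.48)) ≈ (-2.4287, -2.0487)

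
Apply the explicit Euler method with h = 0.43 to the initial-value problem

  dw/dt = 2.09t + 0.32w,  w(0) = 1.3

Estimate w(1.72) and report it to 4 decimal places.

4.7159

Euler: w_{n+1} = w_n + h·f(t_n, w_n).
t=0.000000, w=1.300000: f=0.416000 → w ← 1.300000 + 0.43·0.416000 = 1.478880
t=0.430000, w=1.478880: f=1.371942 → w ← 1.478880 + 0.43·1.371942 = 2.068815
t=0.860000, w=2.068815: f=2.459421 → w ← 2.068815 + 0.43·2.459421 = 3.126366
t=1.290000, w=3.126366: f=3.696537 → w ← 3.126366 + 0.43·3.696537 = 4.715877
w(1.72) ≈ 4.7159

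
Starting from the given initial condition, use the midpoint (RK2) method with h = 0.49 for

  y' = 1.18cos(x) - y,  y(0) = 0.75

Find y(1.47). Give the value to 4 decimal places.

Midpoint: k1 = f(x_n, y_n); k2 = f(x_n + h/2, y_n + (h/2)·k1); y_{n+1} = y_n + h·k2.
x=0.000000, y=0.750000:
  k1 = f(0.000000, 0.750000) = 0.430000
  k2 = f(0.245000, 0.855350) = 0.289412
  y ← 0.750000 + 0.49·0.289412 = 0.891812
x=0.490000, y=0.891812:
  k1 = f(0.490000, 0.891812) = 0.149341
  k2 = f(0.735000, 0.928400) = -0.053040
  y ← 0.891812 + 0.49·(-0.053040) = 0.865822
x=0.980000, y=0.865822:
  k1 = f(0.980000, 0.865822) = -0.208536
  k2 = f(1.225000, 0.814731) = -0.414775
  y ← 0.865822 + 0.49·(-0.414775) = 0.662583
y(1.47) ≈ 0.6626

0.6626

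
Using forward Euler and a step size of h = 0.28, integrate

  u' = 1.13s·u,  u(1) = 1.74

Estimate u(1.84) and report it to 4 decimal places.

4.8066

Euler: u_{n+1} = u_n + h·f(s_n, u_n).
s=1.000000, u=1.740000: f=1.966200 → u ← 1.740000 + 0.28·1.966200 = 2.290536
s=1.280000, u=2.290536: f=3.313031 → u ← 2.290536 + 0.28·3.313031 = 3.218185
s=1.560000, u=3.218185: f=5.673016 → u ← 3.218185 + 0.28·5.673016 = 4.806629
u(1.84) ≈ 4.8066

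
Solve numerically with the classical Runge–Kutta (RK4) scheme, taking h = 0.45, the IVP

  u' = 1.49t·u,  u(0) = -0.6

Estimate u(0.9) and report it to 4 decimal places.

-1.0968

RK4: k1 = f(t_n, u_n); k2 = f(t_n + h/2, u_n + (h/2)·k1); k3 = f(t_n + h/2, u_n + (h/2)·k2); k4 = f(t_n + h, u_n + h·k3); u_{n+1} = u_n + (h/6)·(k1 + 2k2 + 2k3 + k4).
t=0.000000, u=-0.600000:
  k1 = f(0.000000, -0.600000) = 0.000000
  k2 = f(0.225000, -0.600000) = -0.201150
  k3 = f(0.225000, -0.645259) = -0.216323
  k4 = f(0.450000, -0.697345) = -0.467570
  u ← -0.600000 + (0.45/6)·(k1 + 2k2 + 2k3 + k4) = -0.697689
t=0.450000, u=-0.697689:
  k1 = f(0.450000, -0.697689) = -0.467800
  k2 = f(0.675000, -0.802944) = -0.807561
  k3 = f(0.675000, -0.879390) = -0.884446
  k4 = f(0.900000, -1.095690) = -1.469320
  u ← -0.697689 + (0.45/6)·(k1 + 2k2 + 2k3 + k4) = -1.096774
u(0.9) ≈ -1.0968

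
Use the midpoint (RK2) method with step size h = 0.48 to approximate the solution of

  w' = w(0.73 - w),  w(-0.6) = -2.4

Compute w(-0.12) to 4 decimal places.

Midpoint: k1 = f(x_n, w_n); k2 = f(x_n + h/2, w_n + (h/2)·k1); w_{n+1} = w_n + h·k2.
x=-0.600000, w=-2.400000:
  k1 = f(-0.600000, -2.400000) = -7.512000
  k2 = f(-0.360000, -4.202880) = -20.732303
  w ← -2.400000 + 0.48·(-20.732303) = -12.351505
w(-0.12) ≈ -12.3515

-12.3515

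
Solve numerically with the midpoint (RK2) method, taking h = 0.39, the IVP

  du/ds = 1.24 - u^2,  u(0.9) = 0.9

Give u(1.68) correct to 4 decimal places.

Midpoint: k1 = f(s_n, u_n); k2 = f(s_n + h/2, u_n + (h/2)·k1); u_{n+1} = u_n + h·k2.
s=0.900000, u=0.900000:
  k1 = f(0.900000, 0.900000) = 0.430000
  k2 = f(1.095000, 0.983850) = 0.272039
  u ← 0.900000 + 0.39·0.272039 = 1.006095
s=1.290000, u=1.006095:
  k1 = f(1.290000, 1.006095) = 0.227772
  k2 = f(1.485000, 1.050511) = 0.136427
  u ← 1.006095 + 0.39·0.136427 = 1.059302
u(1.68) ≈ 1.0593

1.0593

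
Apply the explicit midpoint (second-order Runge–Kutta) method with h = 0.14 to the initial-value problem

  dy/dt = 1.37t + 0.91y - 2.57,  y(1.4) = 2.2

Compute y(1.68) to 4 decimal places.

Midpoint: k1 = f(t_n, y_n); k2 = f(t_n + h/2, y_n + (h/2)·k1); y_{n+1} = y_n + h·k2.
t=1.400000, y=2.200000:
  k1 = f(1.400000, 2.200000) = 1.350000
  k2 = f(1.470000, 2.294500) = 1.531895
  y ← 2.200000 + 0.14·1.531895 = 2.414465
t=1.540000, y=2.414465:
  k1 = f(1.540000, 2.414465) = 1.736963
  k2 = f(1.610000, 2.536053) = 1.943508
  y ← 2.414465 + 0.14·1.943508 = 2.686556
y(1.68) ≈ 2.6866

2.6866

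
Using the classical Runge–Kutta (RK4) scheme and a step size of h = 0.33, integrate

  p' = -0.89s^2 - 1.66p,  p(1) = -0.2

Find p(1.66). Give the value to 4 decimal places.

-0.7680

RK4: k1 = f(s_n, p_n); k2 = f(s_n + h/2, p_n + (h/2)·k1); k3 = f(s_n + h/2, p_n + (h/2)·k2); k4 = f(s_n + h, p_n + h·k3); p_{n+1} = p_n + (h/6)·(k1 + 2k2 + 2k3 + k4).
s=1.000000, p=-0.200000:
  k1 = f(1.000000, -0.200000) = -0.558000
  k2 = f(1.165000, -0.292070) = -0.723094
  k3 = f(1.165000, -0.319311) = -0.677875
  k4 = f(1.330000, -0.423699) = -0.870981
  p ← -0.200000 + (0.33/6)·(k1 + 2k2 + 2k3 + k4) = -0.432701
s=1.330000, p=-0.432701:
  k1 = f(1.330000, -0.432701) = -0.856038
  k2 = f(1.495000, -0.573947) = -1.036421
  k3 = f(1.495000, -0.603710) = -0.987014
  k4 = f(1.660000, -0.758415) = -1.193515
  p ← -0.432701 + (0.33/6)·(k1 + 2k2 + 2k3 + k4) = -0.768004
p(1.66) ≈ -0.7680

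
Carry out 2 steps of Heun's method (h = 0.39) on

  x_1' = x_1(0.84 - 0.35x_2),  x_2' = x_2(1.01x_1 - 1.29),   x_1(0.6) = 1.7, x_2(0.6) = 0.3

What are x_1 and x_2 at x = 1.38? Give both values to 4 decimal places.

2.9234, 0.6299

Heun on (x_1,x_2): k1 = f(x_n, state_n); k2 = f(x_n + h, state_n + h·k1); state_{n+1} = state_n + (h/2)·(k1 + k2).
0.600000: (1.700000, 0.300000)
  k1 = (1.249500, 0.128100)
  predictor → (2.187305, 0.349959)
  k2 = (1.569423, 0.321675)
  → (2.249690, 0.387706)
0.990000: (2.249690, 0.387706)
  k1 = (1.584463, 0.380800)
  predictor → (2.867631, 0.536218)
  k2 = (1.870623, 0.861331)
  → (2.923432, 0.629921)
(x_1(1.38), x_2(1.38)) ≈ (2.9234, 0.6299)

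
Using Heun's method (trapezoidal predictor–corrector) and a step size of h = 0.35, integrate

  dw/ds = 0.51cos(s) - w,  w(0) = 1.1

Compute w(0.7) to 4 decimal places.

Heun: k1 = f(s_n, w_n); k2 = f(s_n + h, w_n + h·k1); w_{n+1} = w_n + (h/2)·(k1 + k2).
s=0.000000, w=1.100000:
  k1 = f(0.000000, 1.100000) = -0.590000
  k2 = f(0.350000, 0.893500) = -0.414420
  w ← 1.100000 + (0.35/2)·(-0.590000 + (-0.414420)) = 0.924227
s=0.350000, w=0.924227:
  k1 = f(0.350000, 0.924227) = -0.445146
  k2 = f(0.700000, 0.768425) = -0.378356
  w ← 0.924227 + (0.35/2)·(-0.445146 + (-0.378356)) = 0.780114
w(0.7) ≈ 0.7801

0.7801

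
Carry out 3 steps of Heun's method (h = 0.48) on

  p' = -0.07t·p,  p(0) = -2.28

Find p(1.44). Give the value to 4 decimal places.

Heun: k1 = f(t_n, p_n); k2 = f(t_n + h, p_n + h·k1); p_{n+1} = p_n + (h/2)·(k1 + k2).
t=0.000000, p=-2.280000:
  k1 = f(0.000000, -2.280000) = 0.000000
  k2 = f(0.480000, -2.280000) = 0.076608
  p ← -2.280000 + (0.48/2)·(0.000000 + 0.076608) = -2.261614
t=0.480000, p=-2.261614:
  k1 = f(0.480000, -2.261614) = 0.075990
  k2 = f(0.960000, -2.225139) = 0.149529
  p ← -2.261614 + (0.48/2)·(0.075990 + 0.149529) = -2.207489
t=0.960000, p=-2.207489:
  k1 = f(0.960000, -2.207489) = 0.148343
  k2 = f(1.440000, -2.136285) = 0.215337
  p ← -2.207489 + (0.48/2)·(0.148343 + 0.215337) = -2.120206
p(1.44) ≈ -2.1202

-2.1202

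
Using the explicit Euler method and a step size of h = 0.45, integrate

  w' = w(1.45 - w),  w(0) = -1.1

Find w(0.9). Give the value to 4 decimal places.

Euler: w_{n+1} = w_n + h·f(t_n, w_n).
t=0.000000, w=-1.100000: f=-2.805000 → w ← -1.100000 + 0.45·(-2.805000) = -2.362250
t=0.450000, w=-2.362250: f=-9.005488 → w ← -2.362250 + 0.45·(-9.005488) = -6.414719
w(0.9) ≈ -6.4147

-6.4147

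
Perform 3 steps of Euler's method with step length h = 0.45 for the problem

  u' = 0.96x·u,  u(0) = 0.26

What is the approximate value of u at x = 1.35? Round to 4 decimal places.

Euler: u_{n+1} = u_n + h·f(x_n, u_n).
x=0.000000, u=0.260000: f=0.000000 → u ← 0.260000 + 0.45·0.000000 = 0.260000
x=0.450000, u=0.260000: f=0.112320 → u ← 0.260000 + 0.45·0.112320 = 0.310544
x=0.900000, u=0.310544: f=0.268310 → u ← 0.310544 + 0.45·0.268310 = 0.431284
u(1.35) ≈ 0.4313

0.4313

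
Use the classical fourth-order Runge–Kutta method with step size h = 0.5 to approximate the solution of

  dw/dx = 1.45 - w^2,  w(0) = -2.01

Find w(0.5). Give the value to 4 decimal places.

RK4: k1 = f(x_n, w_n); k2 = f(x_n + h/2, w_n + (h/2)·k1); k3 = f(x_n + h/2, w_n + (h/2)·k2); k4 = f(x_n + h, w_n + h·k3); w_{n+1} = w_n + (h/6)·(k1 + 2k2 + 2k3 + k4).
x=0.000000, w=-2.010000:
  k1 = f(0.000000, -2.010000) = -2.590100
  k2 = f(0.250000, -2.657525) = -5.612439
  k3 = f(0.250000, -3.413110) = -10.199318
  k4 = f(0.500000, -7.109659) = -49.097254
  w ← -2.010000 + (0.5/6)·(k1 + 2k2 + 2k3 + k4) = -8.952572
w(0.5) ≈ -8.9526

-8.9526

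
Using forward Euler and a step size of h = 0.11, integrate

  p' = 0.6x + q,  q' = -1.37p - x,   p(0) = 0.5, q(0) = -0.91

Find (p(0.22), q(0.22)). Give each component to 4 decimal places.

0.2988, -1.0577

Euler on (p,q): p_{n+1} = p_n + h·p', q_{n+1} = q_n + h·q'.
0.000000: (0.500000, -0.910000); f=(-0.910000, -0.685000) → (0.399900, -0.985350)
0.110000: (0.399900, -0.985350); f=(-0.919350, -0.657863) → (0.298771, -1.057715)
(p(0.22), q(0.22)) ≈ (0.2988, -1.0577)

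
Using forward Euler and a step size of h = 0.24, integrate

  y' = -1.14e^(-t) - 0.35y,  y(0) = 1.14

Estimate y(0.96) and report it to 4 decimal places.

Euler: y_{n+1} = y_n + h·f(t_n, y_n).
t=0.000000, y=1.140000: f=-1.539000 → y ← 1.140000 + 0.24·(-1.539000) = 0.770640
t=0.240000, y=0.770640: f=-1.166480 → y ← 0.770640 + 0.24·(-1.166480) = 0.490685
t=0.480000, y=0.490685: f=-0.877153 → y ← 0.490685 + 0.24·(-0.877153) = 0.280168
t=0.720000, y=0.280168: f=-0.652956 → y ← 0.280168 + 0.24·(-0.652956) = 0.123459
y(0.96) ≈ 0.1235

0.1235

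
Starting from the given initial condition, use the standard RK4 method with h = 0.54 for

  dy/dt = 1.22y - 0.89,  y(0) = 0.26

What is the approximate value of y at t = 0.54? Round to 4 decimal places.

RK4: k1 = f(t_n, y_n); k2 = f(t_n + h/2, y_n + (h/2)·k1); k3 = f(t_n + h/2, y_n + (h/2)·k2); k4 = f(t_n + h, y_n + h·k3); y_{n+1} = y_n + (h/6)·(k1 + 2k2 + 2k3 + k4).
t=0.000000, y=0.260000:
  k1 = f(0.000000, 0.260000) = -0.572800
  k2 = f(0.270000, 0.105344) = -0.761480
  k3 = f(0.270000, 0.054400) = -0.823632
  k4 = f(0.540000, -0.184761) = -1.115409
  y ← 0.260000 + (0.54/6)·(k1 + 2k2 + 2k3 + k4) = -0.177259
y(0.54) ≈ -0.1773

-0.1773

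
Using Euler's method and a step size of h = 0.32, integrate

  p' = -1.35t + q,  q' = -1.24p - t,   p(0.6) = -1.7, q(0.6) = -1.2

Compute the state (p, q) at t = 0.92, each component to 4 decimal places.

-2.3432, -0.7174

Euler on (p,q): p_{n+1} = p_n + h·p', q_{n+1} = q_n + h·q'.
0.600000: (-1.700000, -1.200000); f=(-2.010000, 1.508000) → (-2.343200, -0.717440)
(p(0.92), q(0.92)) ≈ (-2.3432, -0.7174)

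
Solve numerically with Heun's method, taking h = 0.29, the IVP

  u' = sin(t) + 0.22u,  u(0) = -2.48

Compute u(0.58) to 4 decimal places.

Heun: k1 = f(t_n, u_n); k2 = f(t_n + h, u_n + h·k1); u_{n+1} = u_n + (h/2)·(k1 + k2).
t=0.000000, u=-2.480000:
  k1 = f(0.000000, -2.480000) = -0.545600
  k2 = f(0.290000, -2.638224) = -0.294457
  u ← -2.480000 + (0.29/2)·(-0.545600 + (-0.294457)) = -2.601808
t=0.290000, u=-2.601808:
  k1 = f(0.290000, -2.601808) = -0.286446
  k2 = f(0.580000, -2.684877) = -0.042649
  u ← -2.601808 + (0.29/2)·(-0.286446 + (-0.042649)) = -2.649527
u(0.58) ≈ -2.6495

-2.6495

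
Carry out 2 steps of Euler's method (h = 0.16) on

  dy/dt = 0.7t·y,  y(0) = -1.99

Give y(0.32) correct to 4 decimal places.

Euler: y_{n+1} = y_n + h·f(t_n, y_n).
t=0.000000, y=-1.990000: f=0.000000 → y ← -1.990000 + 0.16·0.000000 = -1.990000
t=0.160000, y=-1.990000: f=-0.222880 → y ← -1.990000 + 0.16·(-0.222880) = -2.025661
y(0.32) ≈ -2.0257

-2.0257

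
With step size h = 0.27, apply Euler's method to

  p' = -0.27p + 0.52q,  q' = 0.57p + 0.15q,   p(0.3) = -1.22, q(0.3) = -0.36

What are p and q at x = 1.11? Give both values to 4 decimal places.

-1.1965, -0.9788

Euler on (p,q): p_{n+1} = p_n + h·p', q_{n+1} = q_n + h·q'.
0.300000: (-1.220000, -0.360000); f=(0.142200, -0.749400) → (-1.181606, -0.562338)
0.570000: (-1.181606, -0.562338); f=(0.026618, -0.757866) → (-1.174419, -0.766962)
0.840000: (-1.174419, -0.766962); f=(-0.081727, -0.784463) → (-1.196485, -0.978767)
(p(1.11), q(1.11)) ≈ (-1.1965, -0.9788)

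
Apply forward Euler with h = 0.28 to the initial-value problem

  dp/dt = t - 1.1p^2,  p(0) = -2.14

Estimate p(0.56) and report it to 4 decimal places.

-7.3548

Euler: p_{n+1} = p_n + h·f(t_n, p_n).
t=0.000000, p=-2.140000: f=-5.037560 → p ← -2.140000 + 0.28·(-5.037560) = -3.550517
t=0.280000, p=-3.550517: f=-13.586787 → p ← -3.550517 + 0.28·(-13.586787) = -7.354817
p(0.56) ≈ -7.3548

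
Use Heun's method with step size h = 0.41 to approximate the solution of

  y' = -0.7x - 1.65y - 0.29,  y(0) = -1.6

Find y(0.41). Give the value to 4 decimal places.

-1.0212

Heun: k1 = f(x_n, y_n); k2 = f(x_n + h, y_n + h·k1); y_{n+1} = y_n + (h/2)·(k1 + k2).
x=0.000000, y=-1.600000:
  k1 = f(0.000000, -1.600000) = 2.350000
  k2 = f(0.410000, -0.636500) = 0.473225
  y ← -1.600000 + (0.41/2)·(2.350000 + 0.473225) = -1.021239
y(0.41) ≈ -1.0212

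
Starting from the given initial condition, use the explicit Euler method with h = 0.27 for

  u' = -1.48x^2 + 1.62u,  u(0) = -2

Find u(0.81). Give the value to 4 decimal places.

Euler: u_{n+1} = u_n + h·f(x_n, u_n).
x=0.000000, u=-2.000000: f=-3.240000 → u ← -2.000000 + 0.27·(-3.240000) = -2.874800
x=0.270000, u=-2.874800: f=-4.765068 → u ← -2.874800 + 0.27·(-4.765068) = -4.161368
x=0.540000, u=-4.161368: f=-7.172985 → u ← -4.161368 + 0.27·(-7.172985) = -6.098074
u(0.81) ≈ -6.0981

-6.0981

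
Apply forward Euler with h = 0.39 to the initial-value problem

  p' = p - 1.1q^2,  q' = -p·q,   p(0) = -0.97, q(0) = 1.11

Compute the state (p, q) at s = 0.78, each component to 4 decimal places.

-3.6130, 2.6498

Euler on (p,q): p_{n+1} = p_n + h·p', q_{n+1} = q_n + h·q'.
0.000000: (-0.970000, 1.110000); f=(-2.325310, 1.076700) → (-1.876871, 1.529913)
0.390000: (-1.876871, 1.529913); f=(-4.451568, 2.871449) → (-3.612982, 2.649778)
(p(0.78), q(0.78)) ≈ (-3.6130, 2.6498)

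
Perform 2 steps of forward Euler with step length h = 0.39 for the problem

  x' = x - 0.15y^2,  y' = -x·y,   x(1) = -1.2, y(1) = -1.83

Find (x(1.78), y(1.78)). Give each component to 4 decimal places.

-3.0130, -4.6393

Euler on (x,y): x_{n+1} = x_n + h·x', y_{n+1} = y_n + h·y'.
1.000000: (-1.200000, -1.830000); f=(-1.702335, -2.196000) → (-1.863911, -2.686440)
1.390000: (-1.863911, -2.686440); f=(-2.946455, -5.007284) → (-3.013028, -4.639281)
(x(1.78), y(1.78)) ≈ (-3.0130, -4.6393)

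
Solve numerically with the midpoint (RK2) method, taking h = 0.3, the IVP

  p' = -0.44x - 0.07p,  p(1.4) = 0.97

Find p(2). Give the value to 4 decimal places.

Midpoint: k1 = f(x_n, p_n); k2 = f(x_n + h/2, p_n + (h/2)·k1); p_{n+1} = p_n + h·k2.
x=1.400000, p=0.970000:
  k1 = f(1.400000, 0.970000) = -0.683900
  k2 = f(1.550000, 0.867415) = -0.742719
  p ← 0.970000 + 0.3·(-0.742719) = 0.747184
x=1.700000, p=0.747184:
  k1 = f(1.700000, 0.747184) = -0.800303
  k2 = f(1.850000, 0.627139) = -0.857900
  p ← 0.747184 + 0.3·(-0.857900) = 0.489814
p(2) ≈ 0.4898

0.4898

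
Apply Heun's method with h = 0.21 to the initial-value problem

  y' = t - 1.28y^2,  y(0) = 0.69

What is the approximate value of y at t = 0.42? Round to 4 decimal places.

Heun: k1 = f(t_n, y_n); k2 = f(t_n + h, y_n + h·k1); y_{n+1} = y_n + (h/2)·(k1 + k2).
t=0.000000, y=0.690000:
  k1 = f(0.000000, 0.690000) = -0.609408
  k2 = f(0.210000, 0.562024) = -0.194315
  y ← 0.690000 + (0.21/2)·(-0.609408 + (-0.194315)) = 0.605609
t=0.210000, y=0.605609:
  k1 = f(0.210000, 0.605609) = -0.259456
  k2 = f(0.420000, 0.551123) = 0.031217
  y ← 0.605609 + (0.21/2)·(-0.259456 + 0.031217) = 0.581644
y(0.42) ≈ 0.5816

0.5816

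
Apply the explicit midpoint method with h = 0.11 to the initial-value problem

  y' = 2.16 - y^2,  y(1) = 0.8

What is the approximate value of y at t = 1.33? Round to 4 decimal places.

1.1719

Midpoint: k1 = f(t_n, y_n); k2 = f(t_n + h/2, y_n + (h/2)·k1); y_{n+1} = y_n + h·k2.
t=1.000000, y=0.800000:
  k1 = f(1.000000, 0.800000) = 1.520000
  k2 = f(1.055000, 0.883600) = 1.379251
  y ← 0.800000 + 0.11·1.379251 = 0.951718
t=1.110000, y=0.951718:
  k1 = f(1.110000, 0.951718) = 1.254234
  k2 = f(1.165000, 1.020700) = 1.118171
  y ← 0.951718 + 0.11·1.118171 = 1.074716
t=1.220000, y=1.074716:
  k1 = f(1.220000, 1.074716) = 1.004985
  k2 = f(1.275000, 1.129991) = 0.883121
  y ← 1.074716 + 0.11·0.883121 = 1.171860
y(1.33) ≈ 1.1719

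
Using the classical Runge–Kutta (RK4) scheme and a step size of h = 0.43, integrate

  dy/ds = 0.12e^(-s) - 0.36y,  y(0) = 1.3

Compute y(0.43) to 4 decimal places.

1.1522

RK4: k1 = f(s_n, y_n); k2 = f(s_n + h/2, y_n + (h/2)·k1); k3 = f(s_n + h/2, y_n + (h/2)·k2); k4 = f(s_n + h, y_n + h·k3); y_{n+1} = y_n + (h/6)·(k1 + 2k2 + 2k3 + k4).
s=0.000000, y=1.300000:
  k1 = f(0.000000, 1.300000) = -0.348000
  k2 = f(0.215000, 1.225180) = -0.344280
  k3 = f(0.215000, 1.225980) = -0.344568
  k4 = f(0.430000, 1.151836) = -0.336600
  y ← 1.300000 + (0.43/6)·(k1 + 2k2 + 2k3 + k4) = 1.152202
y(0.43) ≈ 1.1522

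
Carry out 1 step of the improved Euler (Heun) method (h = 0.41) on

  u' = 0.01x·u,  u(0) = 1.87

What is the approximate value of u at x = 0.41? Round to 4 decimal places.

1.8716

Heun: k1 = f(x_n, u_n); k2 = f(x_n + h, u_n + h·k1); u_{n+1} = u_n + (h/2)·(k1 + k2).
x=0.000000, u=1.870000:
  k1 = f(0.000000, 1.870000) = 0.000000
  k2 = f(0.410000, 1.870000) = 0.007667
  u ← 1.870000 + (0.41/2)·(0.000000 + 0.007667) = 1.871572
u(0.41) ≈ 1.8716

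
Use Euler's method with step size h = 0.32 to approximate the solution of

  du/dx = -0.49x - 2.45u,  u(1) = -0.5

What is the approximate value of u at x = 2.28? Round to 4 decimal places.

-0.3752

Euler: u_{n+1} = u_n + h·f(x_n, u_n).
x=1.000000, u=-0.500000: f=0.735000 → u ← -0.500000 + 0.32·0.735000 = -0.264800
x=1.320000, u=-0.264800: f=0.001960 → u ← -0.264800 + 0.32·0.001960 = -0.264173
x=1.640000, u=-0.264173: f=-0.156377 → u ← -0.264173 + 0.32·(-0.156377) = -0.314213
x=1.960000, u=-0.314213: f=-0.190577 → u ← -0.314213 + 0.32·(-0.190577) = -0.375198
u(2.28) ≈ -0.3752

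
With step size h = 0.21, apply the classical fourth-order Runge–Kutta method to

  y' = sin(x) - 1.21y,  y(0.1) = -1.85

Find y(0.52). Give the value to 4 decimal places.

-1.0077

RK4: k1 = f(x_n, y_n); k2 = f(x_n + h/2, y_n + (h/2)·k1); k3 = f(x_n + h/2, y_n + (h/2)·k2); k4 = f(x_n + h, y_n + h·k3); y_{n+1} = y_n + (h/6)·(k1 + 2k2 + 2k3 + k4).
x=0.100000, y=-1.850000:
  k1 = f(0.100000, -1.850000) = 2.338333
  k2 = f(0.205000, -1.604475) = 2.144982
  k3 = f(0.205000, -1.624777) = 2.169547
  k4 = f(0.310000, -1.394395) = 1.992277
  y ← -1.850000 + (0.21/6)·(k1 + 2k2 + 2k3 + k4) = -1.396412
x=0.310000, y=-1.396412:
  k1 = f(0.310000, -1.396412) = 1.994717
  k2 = f(0.415000, -1.186966) = 1.839419
  k3 = f(0.415000, -1.203273) = 1.859150
  k4 = f(0.520000, -1.005990) = 1.714128
  y ← -1.396412 + (0.21/6)·(k1 + 2k2 + 2k3 + k4) = -1.007702
y(0.52) ≈ -1.0077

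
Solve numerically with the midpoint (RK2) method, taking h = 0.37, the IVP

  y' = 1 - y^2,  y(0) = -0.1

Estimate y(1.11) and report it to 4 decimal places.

Midpoint: k1 = f(t_n, y_n); k2 = f(t_n + h/2, y_n + (h/2)·k1); y_{n+1} = y_n + h·k2.
t=0.000000, y=-0.100000:
  k1 = f(0.000000, -0.100000) = 0.990000
  k2 = f(0.185000, 0.083150) = 0.993086
  y ← -0.100000 + 0.37·0.993086 = 0.267442
t=0.370000, y=0.267442:
  k1 = f(0.370000, 0.267442) = 0.928475
  k2 = f(0.555000, 0.439210) = 0.807095
  y ← 0.267442 + 0.37·0.807095 = 0.566067
t=0.740000, y=0.566067:
  k1 = f(0.740000, 0.566067) = 0.679568
  k2 = f(0.925000, 0.691787) = 0.521431
  y ← 0.566067 + 0.37·0.521431 = 0.758996
y(1.11) ≈ 0.7590

0.7590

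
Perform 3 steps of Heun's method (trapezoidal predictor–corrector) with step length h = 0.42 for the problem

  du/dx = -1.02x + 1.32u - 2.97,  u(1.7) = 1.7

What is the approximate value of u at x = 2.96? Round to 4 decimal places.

Heun: k1 = f(x_n, u_n); k2 = f(x_n + h, u_n + h·k1); u_{n+1} = u_n + (h/2)·(k1 + k2).
x=1.700000, u=1.700000:
  k1 = f(1.700000, 1.700000) = -2.460000
  k2 = f(2.120000, 0.666800) = -4.252224
  u ← 1.700000 + (0.42/2)·(-2.460000 + (-4.252224)) = 0.290433
x=2.120000, u=0.290433:
  k1 = f(2.120000, 0.290433) = -4.749028
  k2 = f(2.540000, -1.704159) = -7.810290
  u ← 0.290433 + (0.42/2)·(-4.749028 + (-7.810290)) = -2.347024
x=2.540000, u=-2.347024:
  k1 = f(2.540000, -2.347024) = -8.658872
  k2 = f(2.960000, -5.983750) = -13.887750
  u ← -2.347024 + (0.42/2)·(-8.658872 + (-13.887750)) = -7.081814
u(2.96) ≈ -7.0818

-7.0818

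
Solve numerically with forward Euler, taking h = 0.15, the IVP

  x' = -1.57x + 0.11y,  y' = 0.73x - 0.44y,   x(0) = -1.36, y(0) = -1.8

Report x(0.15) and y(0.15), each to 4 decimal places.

-1.0694, -1.8301

Euler on (x,y): x_{n+1} = x_n + h·x', y_{n+1} = y_n + h·y'.
0.000000: (-1.360000, -1.800000); f=(1.937200, -0.200800) → (-1.069420, -1.830120)
(x(0.15), y(0.15)) ≈ (-1.0694, -1.8301)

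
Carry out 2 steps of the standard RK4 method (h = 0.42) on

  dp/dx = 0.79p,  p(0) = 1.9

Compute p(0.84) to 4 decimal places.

RK4: k1 = f(x_n, p_n); k2 = f(x_n + h/2, p_n + (h/2)·k1); k3 = f(x_n + h/2, p_n + (h/2)·k2); k4 = f(x_n + h, p_n + h·k3); p_{n+1} = p_n + (h/6)·(k1 + 2k2 + 2k3 + k4).
x=0.000000, p=1.900000:
  k1 = f(0.000000, 1.900000) = 1.501000
  k2 = f(0.210000, 2.215210) = 1.750016
  k3 = f(0.210000, 2.267503) = 1.791328
  k4 = f(0.420000, 2.652358) = 2.095363
  p ← 1.900000 + (0.42/6)·(k1 + 2k2 + 2k3 + k4) = 2.647533
x=0.420000, p=2.647533:
  k1 = f(0.420000, 2.647533) = 2.091551
  k2 = f(0.630000, 3.086759) = 2.438540
  k3 = f(0.630000, 3.159627) = 2.496105
  k4 = f(0.840000, 3.695898) = 2.919759
  p ← 2.647533 + (0.42/6)·(k1 + 2k2 + 2k3 + k4) = 3.689176
p(0.84) ≈ 3.6892

3.6892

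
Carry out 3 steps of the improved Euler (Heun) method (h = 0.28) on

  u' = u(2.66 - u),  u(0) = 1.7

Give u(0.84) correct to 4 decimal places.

2.4792

Heun: k1 = f(x_n, u_n); k2 = f(x_n + h, u_n + h·k1); u_{n+1} = u_n + (h/2)·(k1 + k2).
x=0.000000, u=1.700000:
  k1 = f(0.000000, 1.700000) = 1.632000
  k2 = f(0.280000, 2.156960) = 1.085037
  u ← 1.700000 + (0.28/2)·(1.632000 + 1.085037) = 2.080385
x=0.280000, u=2.080385:
  k1 = f(0.280000, 2.080385) = 1.205822
  k2 = f(0.560000, 2.418015) = 0.585123
  u ← 2.080385 + (0.28/2)·(1.205822 + 0.585123) = 2.331117
x=0.560000, u=2.331117:
  k1 = f(0.560000, 2.331117) = 0.766664
  k2 = f(0.840000, 2.545783) = 0.290771
  u ← 2.331117 + (0.28/2)·(0.766664 + 0.290771) = 2.479158
u(0.84) ≈ 2.4792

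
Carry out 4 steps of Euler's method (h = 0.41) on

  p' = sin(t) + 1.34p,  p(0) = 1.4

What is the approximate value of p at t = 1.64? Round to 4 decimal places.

Euler: p_{n+1} = p_n + h·f(t_n, p_n).
t=0.000000, p=1.400000: f=1.876000 → p ← 1.400000 + 0.41·1.876000 = 2.169160
t=0.410000, p=2.169160: f=3.305284 → p ← 2.169160 + 0.41·3.305284 = 3.524326
t=0.820000, p=3.524326: f=5.453743 → p ← 3.524326 + 0.41·5.453743 = 5.760361
t=1.230000, p=5.760361: f=8.661373 → p ← 5.760361 + 0.41·8.661373 = 9.311524
p(1.64) ≈ 9.3115

9.3115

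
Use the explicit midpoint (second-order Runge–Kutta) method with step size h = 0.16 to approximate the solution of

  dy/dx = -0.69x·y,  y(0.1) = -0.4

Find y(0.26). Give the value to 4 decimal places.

-0.3921

Midpoint: k1 = f(x_n, y_n); k2 = f(x_n + h/2, y_n + (h/2)·k1); y_{n+1} = y_n + h·k2.
x=0.100000, y=-0.400000:
  k1 = f(0.100000, -0.400000) = 0.027600
  k2 = f(0.180000, -0.397792) = 0.049406
  y ← -0.400000 + 0.16·0.049406 = -0.392095
y(0.26) ≈ -0.3921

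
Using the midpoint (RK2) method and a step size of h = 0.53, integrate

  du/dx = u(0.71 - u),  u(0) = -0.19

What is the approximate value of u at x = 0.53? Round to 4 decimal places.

Midpoint: k1 = f(x_n, u_n); k2 = f(x_n + h/2, u_n + (h/2)·k1); u_{n+1} = u_n + h·k2.
x=0.000000, u=-0.190000:
  k1 = f(0.000000, -0.190000) = -0.171000
  k2 = f(0.265000, -0.235315) = -0.222447
  u ← -0.190000 + 0.53·(-0.222447) = -0.307897
u(0.53) ≈ -0.3079

-0.3079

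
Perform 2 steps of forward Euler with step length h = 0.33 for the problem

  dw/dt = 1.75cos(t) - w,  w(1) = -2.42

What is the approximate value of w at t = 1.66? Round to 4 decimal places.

-0.7396

Euler: w_{n+1} = w_n + h·f(t_n, w_n).
t=1.000000, w=-2.420000: f=3.365529 → w ← -2.420000 + 0.33·3.365529 = -1.309375
t=1.330000, w=-1.309375: f=1.726709 → w ← -1.309375 + 0.33·1.726709 = -0.739562
w(1.66) ≈ -0.7396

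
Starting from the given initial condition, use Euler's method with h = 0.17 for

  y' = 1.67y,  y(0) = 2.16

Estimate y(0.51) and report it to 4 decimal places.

4.5714

Euler: y_{n+1} = y_n + h·f(x_n, y_n).
x=0.000000, y=2.160000: f=3.607200 → y ← 2.160000 + 0.17·3.607200 = 2.773224
x=0.170000, y=2.773224: f=4.631284 → y ← 2.773224 + 0.17·4.631284 = 3.560542
x=0.340000, y=3.560542: f=5.946106 → y ← 3.560542 + 0.17·5.946106 = 4.571380
y(0.51) ≈ 4.5714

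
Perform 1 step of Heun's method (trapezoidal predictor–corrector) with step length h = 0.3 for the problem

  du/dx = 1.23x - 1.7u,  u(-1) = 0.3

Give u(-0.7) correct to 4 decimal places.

Heun: k1 = f(x_n, u_n); k2 = f(x_n + h, u_n + h·k1); u_{n+1} = u_n + (h/2)·(k1 + k2).
x=-1.000000, u=0.300000:
  k1 = f(-1.000000, 0.300000) = -1.740000
  k2 = f(-0.700000, -0.222000) = -0.483600
  u ← 0.300000 + (0.3/2)·(-1.740000 + (-0.483600)) = -0.033540
u(-0.7) ≈ -0.0335

-0.0335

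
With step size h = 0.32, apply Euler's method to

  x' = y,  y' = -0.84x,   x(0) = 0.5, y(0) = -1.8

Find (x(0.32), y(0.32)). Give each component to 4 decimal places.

Euler on (x,y): x_{n+1} = x_n + h·x', y_{n+1} = y_n + h·y'.
0.000000: (0.500000, -1.800000); f=(-1.800000, -0.420000) → (-0.076000, -1.934400)
(x(0.32), y(0.32)) ≈ (-0.0760, -1.9344)

-0.0760, -1.9344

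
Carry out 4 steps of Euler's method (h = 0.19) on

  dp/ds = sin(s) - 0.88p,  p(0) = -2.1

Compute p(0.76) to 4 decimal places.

Euler: p_{n+1} = p_n + h·f(s_n, p_n).
s=0.000000, p=-2.100000: f=1.848000 → p ← -2.100000 + 0.19·1.848000 = -1.748880
s=0.190000, p=-1.748880: f=1.727873 → p ← -1.748880 + 0.19·1.727873 = -1.420584
s=0.380000, p=-1.420584: f=1.621034 → p ← -1.420584 + 0.19·1.621034 = -1.112588
s=0.570000, p=-1.112588: f=1.518709 → p ← -1.112588 + 0.19·1.518709 = -0.824033
p(0.76) ≈ -0.8240

-0.8240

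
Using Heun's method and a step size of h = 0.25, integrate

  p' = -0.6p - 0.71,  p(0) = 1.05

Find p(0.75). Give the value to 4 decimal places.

0.2434

Heun: k1 = f(s_n, p_n); k2 = f(s_n + h, p_n + h·k1); p_{n+1} = p_n + (h/2)·(k1 + k2).
s=0.000000, p=1.050000:
  k1 = f(0.000000, 1.050000) = -1.340000
  k2 = f(0.250000, 0.715000) = -1.139000
  p ← 1.050000 + (0.25/2)·(-1.340000 + (-1.139000)) = 0.740125
s=0.250000, p=0.740125:
  k1 = f(0.250000, 0.740125) = -1.154075
  k2 = f(0.500000, 0.451606) = -0.980964
  p ← 0.740125 + (0.25/2)·(-1.154075 + (-0.980964)) = 0.473245
s=0.500000, p=0.473245:
  k1 = f(0.500000, 0.473245) = -0.993947
  k2 = f(0.750000, 0.224758) = -0.844855
  p ← 0.473245 + (0.25/2)·(-0.993947 + (-0.844855)) = 0.243395
p(0.75) ≈ 0.2434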